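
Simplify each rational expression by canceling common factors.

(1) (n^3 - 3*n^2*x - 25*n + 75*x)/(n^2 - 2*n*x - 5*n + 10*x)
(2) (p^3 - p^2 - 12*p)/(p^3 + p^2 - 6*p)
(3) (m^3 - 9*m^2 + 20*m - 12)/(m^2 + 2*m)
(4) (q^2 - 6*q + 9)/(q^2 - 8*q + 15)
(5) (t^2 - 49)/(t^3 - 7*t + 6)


(1) = (-n^2 + 3*n*x - 5*n + 15*x)/(-n + 2*x)
(2) = (p - 4)/(p - 2)
(3) = (m^3 - 9*m^2 + 20*m - 12)/(m^2 + 2*m)
(4) = (q - 3)/(q - 5)
(5) = (t^2 - 49)/(t^3 - 7*t + 6)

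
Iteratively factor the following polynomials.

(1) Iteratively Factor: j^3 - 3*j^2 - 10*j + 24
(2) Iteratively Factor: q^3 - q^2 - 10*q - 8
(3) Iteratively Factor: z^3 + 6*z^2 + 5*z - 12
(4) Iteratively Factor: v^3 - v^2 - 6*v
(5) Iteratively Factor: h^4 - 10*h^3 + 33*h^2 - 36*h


(1) = (j - 4)*(j^2 + j - 6) = (j - 4)*(j + 3)*(j - 2)
(2) = (q - 4)*(q^2 + 3*q + 2) = (q - 4)*(q + 1)*(q + 2)
(3) = (z - 1)*(z^2 + 7*z + 12) = (z - 1)*(z + 4)*(z + 3)
(4) = (v - 3)*(v^2 + 2*v) = (v - 3)*(v + 2)*(v)
(5) = (h)*(h^3 - 10*h^2 + 33*h - 36) = h*(h - 3)*(h^2 - 7*h + 12) = h*(h - 4)*(h - 3)*(h - 3)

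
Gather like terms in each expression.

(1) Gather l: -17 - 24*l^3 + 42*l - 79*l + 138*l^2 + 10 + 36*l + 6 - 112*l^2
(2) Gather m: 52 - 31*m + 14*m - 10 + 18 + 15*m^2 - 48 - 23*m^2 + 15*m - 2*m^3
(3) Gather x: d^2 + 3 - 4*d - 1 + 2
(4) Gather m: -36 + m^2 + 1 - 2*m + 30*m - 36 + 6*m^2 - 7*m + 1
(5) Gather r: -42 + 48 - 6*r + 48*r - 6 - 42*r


(1) = -24*l^3 + 26*l^2 - l - 1
(2) = -2*m^3 - 8*m^2 - 2*m + 12
(3) = d^2 - 4*d + 4
(4) = 7*m^2 + 21*m - 70
(5) = 0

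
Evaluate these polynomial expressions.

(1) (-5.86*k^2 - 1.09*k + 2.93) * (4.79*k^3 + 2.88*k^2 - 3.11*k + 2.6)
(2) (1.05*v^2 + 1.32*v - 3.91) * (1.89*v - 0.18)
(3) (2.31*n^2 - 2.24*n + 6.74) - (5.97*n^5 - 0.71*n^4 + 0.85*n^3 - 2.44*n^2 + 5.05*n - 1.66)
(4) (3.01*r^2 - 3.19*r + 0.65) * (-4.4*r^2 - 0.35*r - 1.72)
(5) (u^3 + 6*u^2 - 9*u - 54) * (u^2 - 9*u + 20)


(1) = -28.0694*k^5 - 22.0979*k^4 + 29.1201*k^3 - 3.4077*k^2 - 11.9463*k + 7.618
(2) = 1.9845*v^3 + 2.3058*v^2 - 7.6275*v + 0.7038
(3) = -5.97*n^5 + 0.71*n^4 - 0.85*n^3 + 4.75*n^2 - 7.29*n + 8.4
(4) = -13.244*r^4 + 12.9825*r^3 - 6.9207*r^2 + 5.2593*r - 1.118
(5) = u^5 - 3*u^4 - 43*u^3 + 147*u^2 + 306*u - 1080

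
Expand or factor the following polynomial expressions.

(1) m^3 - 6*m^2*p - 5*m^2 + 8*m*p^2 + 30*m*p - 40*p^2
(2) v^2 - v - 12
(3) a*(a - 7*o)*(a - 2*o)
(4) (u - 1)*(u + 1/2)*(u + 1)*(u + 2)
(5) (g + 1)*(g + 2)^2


(1) = (m - 5)*(m - 4*p)*(m - 2*p)
(2) = (v - 4)*(v + 3)
(3) = a^3 - 9*a^2*o + 14*a*o^2
(4) = u^4 + 5*u^3/2 - 5*u/2 - 1
(5) = g^3 + 5*g^2 + 8*g + 4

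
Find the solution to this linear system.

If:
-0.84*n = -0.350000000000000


Then:
n = 0.42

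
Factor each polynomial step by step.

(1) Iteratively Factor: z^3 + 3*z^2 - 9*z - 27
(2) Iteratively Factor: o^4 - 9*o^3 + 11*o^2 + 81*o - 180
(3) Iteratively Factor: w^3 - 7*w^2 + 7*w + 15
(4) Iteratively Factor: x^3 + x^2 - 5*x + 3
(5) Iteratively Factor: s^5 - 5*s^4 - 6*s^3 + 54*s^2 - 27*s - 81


(1) = (z + 3)*(z^2 - 9) = (z - 3)*(z + 3)*(z + 3)
(2) = (o - 3)*(o^3 - 6*o^2 - 7*o + 60) = (o - 4)*(o - 3)*(o^2 - 2*o - 15) = (o - 5)*(o - 4)*(o - 3)*(o + 3)
(3) = (w - 3)*(w^2 - 4*w - 5) = (w - 5)*(w - 3)*(w + 1)
(4) = (x - 1)*(x^2 + 2*x - 3) = (x - 1)*(x + 3)*(x - 1)
(5) = (s - 3)*(s^4 - 2*s^3 - 12*s^2 + 18*s + 27) = (s - 3)*(s + 1)*(s^3 - 3*s^2 - 9*s + 27) = (s - 3)*(s + 1)*(s + 3)*(s^2 - 6*s + 9) = (s - 3)^2*(s + 1)*(s + 3)*(s - 3)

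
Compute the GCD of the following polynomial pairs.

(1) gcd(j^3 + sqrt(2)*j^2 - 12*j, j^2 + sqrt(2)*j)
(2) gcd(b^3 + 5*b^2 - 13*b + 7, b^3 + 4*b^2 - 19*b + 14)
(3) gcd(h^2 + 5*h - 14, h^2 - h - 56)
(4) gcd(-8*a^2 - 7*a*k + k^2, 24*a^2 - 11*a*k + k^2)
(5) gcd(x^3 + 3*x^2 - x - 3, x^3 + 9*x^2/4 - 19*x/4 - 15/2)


(1) = gcd(j*(j - 2*sqrt(2))*(j + 3*sqrt(2)), j*(j + sqrt(2))) = j
(2) = gcd((b - 1)^2*(b + 7), (b - 2)*(b - 1)*(b + 7)) = b^2 + 6*b - 7
(3) = h + 7
(4) = 8*a - k
(5) = gcd((x - 1)*(x + 1)*(x + 3), (x - 2)*(x + 5/4)*(x + 3)) = x + 3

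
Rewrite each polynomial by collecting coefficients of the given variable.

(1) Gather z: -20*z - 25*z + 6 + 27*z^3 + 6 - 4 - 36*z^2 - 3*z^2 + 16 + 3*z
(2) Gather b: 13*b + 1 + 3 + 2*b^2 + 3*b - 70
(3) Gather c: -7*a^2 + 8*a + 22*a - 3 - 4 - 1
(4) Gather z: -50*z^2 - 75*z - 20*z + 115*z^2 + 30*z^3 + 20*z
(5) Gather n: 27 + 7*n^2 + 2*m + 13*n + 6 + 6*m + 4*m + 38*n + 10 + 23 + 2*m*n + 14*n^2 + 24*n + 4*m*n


(1) = 27*z^3 - 39*z^2 - 42*z + 24
(2) = 2*b^2 + 16*b - 66
(3) = -7*a^2 + 30*a - 8
(4) = 30*z^3 + 65*z^2 - 75*z
(5) = 12*m + 21*n^2 + n*(6*m + 75) + 66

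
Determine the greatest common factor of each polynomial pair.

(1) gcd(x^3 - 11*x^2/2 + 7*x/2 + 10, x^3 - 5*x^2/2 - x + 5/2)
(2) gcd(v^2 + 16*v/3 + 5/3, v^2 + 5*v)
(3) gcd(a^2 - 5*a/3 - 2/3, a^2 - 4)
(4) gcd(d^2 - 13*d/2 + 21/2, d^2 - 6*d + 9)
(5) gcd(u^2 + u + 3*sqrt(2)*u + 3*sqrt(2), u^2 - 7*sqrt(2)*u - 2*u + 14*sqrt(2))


(1) = gcd((x - 4)*(x - 5/2)*(x + 1), (x - 5/2)*(x - 1)*(x + 1)) = x^2 - 3*x/2 - 5/2
(2) = gcd((v + 1/3)*(v + 5), v*(v + 5)) = v + 5
(3) = a - 2
(4) = gcd((d - 7/2)*(d - 3), (d - 3)^2) = d - 3
(5) = gcd((u + 1)*(u + 3*sqrt(2)), (u - 2)*(u - 7*sqrt(2))) = 1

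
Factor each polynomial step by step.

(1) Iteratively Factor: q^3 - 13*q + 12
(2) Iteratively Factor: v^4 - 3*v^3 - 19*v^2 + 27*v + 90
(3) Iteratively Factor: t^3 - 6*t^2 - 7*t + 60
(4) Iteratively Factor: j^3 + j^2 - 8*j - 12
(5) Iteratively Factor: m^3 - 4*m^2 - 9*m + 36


(1) = (q - 3)*(q^2 + 3*q - 4) = (q - 3)*(q + 4)*(q - 1)
(2) = (v - 3)*(v^3 - 19*v - 30) = (v - 5)*(v - 3)*(v^2 + 5*v + 6) = (v - 5)*(v - 3)*(v + 3)*(v + 2)
(3) = (t - 5)*(t^2 - t - 12) = (t - 5)*(t + 3)*(t - 4)
(4) = (j + 2)*(j^2 - j - 6) = (j + 2)^2*(j - 3)
(5) = (m - 4)*(m^2 - 9) = (m - 4)*(m - 3)*(m + 3)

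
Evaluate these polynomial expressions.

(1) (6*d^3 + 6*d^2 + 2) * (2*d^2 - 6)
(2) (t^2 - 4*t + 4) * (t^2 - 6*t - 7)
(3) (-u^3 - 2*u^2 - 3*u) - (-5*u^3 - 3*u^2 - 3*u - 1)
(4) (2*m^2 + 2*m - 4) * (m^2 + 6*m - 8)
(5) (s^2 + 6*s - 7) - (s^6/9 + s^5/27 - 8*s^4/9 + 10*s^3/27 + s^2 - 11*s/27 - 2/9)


(1) = 12*d^5 + 12*d^4 - 36*d^3 - 32*d^2 - 12
(2) = t^4 - 10*t^3 + 21*t^2 + 4*t - 28
(3) = 4*u^3 + u^2 + 1
(4) = 2*m^4 + 14*m^3 - 8*m^2 - 40*m + 32
(5) = -s^6/9 - s^5/27 + 8*s^4/9 - 10*s^3/27 + 173*s/27 - 61/9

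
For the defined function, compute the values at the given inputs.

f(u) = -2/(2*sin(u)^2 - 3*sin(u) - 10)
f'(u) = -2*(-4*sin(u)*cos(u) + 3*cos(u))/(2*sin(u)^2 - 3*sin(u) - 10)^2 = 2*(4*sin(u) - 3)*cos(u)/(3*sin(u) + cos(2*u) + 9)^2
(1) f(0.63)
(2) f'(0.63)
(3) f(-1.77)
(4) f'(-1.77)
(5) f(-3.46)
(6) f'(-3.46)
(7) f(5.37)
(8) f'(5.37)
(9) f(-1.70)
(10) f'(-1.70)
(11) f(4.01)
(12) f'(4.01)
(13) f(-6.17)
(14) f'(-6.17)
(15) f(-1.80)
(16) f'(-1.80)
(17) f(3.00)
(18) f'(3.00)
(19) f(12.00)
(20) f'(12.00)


(1) = 0.18
(2) = -0.01
(3) = 0.39
(4) = 0.10
(5) = 0.19
(6) = 0.03
(7) = 0.31
(8) = -0.19
(9) = 0.40
(10) = 0.07
(11) = 0.31
(12) = 0.18
(13) = 0.19
(14) = -0.05
(15) = 0.39
(16) = 0.12
(17) = 0.19
(18) = 0.04
(19) = 0.26
(20) = -0.14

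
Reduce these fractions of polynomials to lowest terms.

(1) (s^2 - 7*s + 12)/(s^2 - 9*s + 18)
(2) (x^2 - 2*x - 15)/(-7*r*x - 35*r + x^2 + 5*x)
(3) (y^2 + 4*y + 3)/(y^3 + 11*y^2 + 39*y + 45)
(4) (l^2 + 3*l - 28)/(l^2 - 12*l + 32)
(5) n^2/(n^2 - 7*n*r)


(1) = (s - 4)/(s - 6)
(2) = (x^2 - 2*x - 15)/(-7*r*x - 35*r + x^2 + 5*x)
(3) = (y + 1)/(y^2 + 8*y + 15)
(4) = (l + 7)/(l - 8)
(5) = -n/(-n + 7*r)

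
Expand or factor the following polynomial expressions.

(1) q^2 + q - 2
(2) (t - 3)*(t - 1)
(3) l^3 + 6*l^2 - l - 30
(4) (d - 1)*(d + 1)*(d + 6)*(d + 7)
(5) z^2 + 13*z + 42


(1) = (q - 1)*(q + 2)
(2) = t^2 - 4*t + 3
(3) = (l - 2)*(l + 3)*(l + 5)
(4) = d^4 + 13*d^3 + 41*d^2 - 13*d - 42
(5) = (z + 6)*(z + 7)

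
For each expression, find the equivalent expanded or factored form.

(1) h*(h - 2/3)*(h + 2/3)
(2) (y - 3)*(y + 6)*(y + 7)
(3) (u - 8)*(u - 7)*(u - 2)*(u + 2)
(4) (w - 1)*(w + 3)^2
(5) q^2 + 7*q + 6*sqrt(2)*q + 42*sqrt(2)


(1) = h^3 - 4*h/9
(2) = y^3 + 10*y^2 + 3*y - 126
(3) = u^4 - 15*u^3 + 52*u^2 + 60*u - 224
(4) = w^3 + 5*w^2 + 3*w - 9
(5) = (q + 7)*(q + 6*sqrt(2))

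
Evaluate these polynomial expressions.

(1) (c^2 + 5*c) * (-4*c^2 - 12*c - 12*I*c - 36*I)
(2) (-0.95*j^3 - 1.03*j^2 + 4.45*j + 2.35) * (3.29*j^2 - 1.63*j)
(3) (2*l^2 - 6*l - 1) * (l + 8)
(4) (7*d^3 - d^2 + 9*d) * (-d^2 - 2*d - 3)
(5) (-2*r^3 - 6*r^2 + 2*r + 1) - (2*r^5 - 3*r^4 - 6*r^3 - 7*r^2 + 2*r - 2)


(1) = -4*c^4 - 32*c^3 - 12*I*c^3 - 60*c^2 - 96*I*c^2 - 180*I*c
(2) = -3.1255*j^5 - 1.8402*j^4 + 16.3194*j^3 + 0.478*j^2 - 3.8305*j
(3) = 2*l^3 + 10*l^2 - 49*l - 8
(4) = -7*d^5 - 13*d^4 - 28*d^3 - 15*d^2 - 27*d
(5) = -2*r^5 + 3*r^4 + 4*r^3 + r^2 + 3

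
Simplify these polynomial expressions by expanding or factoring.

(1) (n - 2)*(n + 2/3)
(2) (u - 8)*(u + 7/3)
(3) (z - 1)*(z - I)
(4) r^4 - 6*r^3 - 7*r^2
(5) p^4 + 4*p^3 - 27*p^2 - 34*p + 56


(1) = n^2 - 4*n/3 - 4/3
(2) = u^2 - 17*u/3 - 56/3
(3) = z^2 - z - I*z + I
(4) = r^2*(r - 7)*(r + 1)
(5) = (p - 4)*(p - 1)*(p + 2)*(p + 7)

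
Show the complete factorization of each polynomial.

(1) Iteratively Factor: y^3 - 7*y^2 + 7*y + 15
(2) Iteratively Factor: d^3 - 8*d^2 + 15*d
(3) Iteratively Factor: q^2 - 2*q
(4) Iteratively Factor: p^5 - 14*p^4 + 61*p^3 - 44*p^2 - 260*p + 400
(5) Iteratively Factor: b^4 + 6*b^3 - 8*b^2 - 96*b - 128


(1) = (y - 3)*(y^2 - 4*y - 5) = (y - 3)*(y + 1)*(y - 5)
(2) = (d - 5)*(d^2 - 3*d) = (d - 5)*(d - 3)*(d)
(3) = (q - 2)*(q)
(4) = (p - 5)*(p^4 - 9*p^3 + 16*p^2 + 36*p - 80) = (p - 5)^2*(p^3 - 4*p^2 - 4*p + 16) = (p - 5)^2*(p - 4)*(p^2 - 4) = (p - 5)^2*(p - 4)*(p + 2)*(p - 2)
(5) = (b - 4)*(b^3 + 10*b^2 + 32*b + 32) = (b - 4)*(b + 4)*(b^2 + 6*b + 8) = (b - 4)*(b + 4)^2*(b + 2)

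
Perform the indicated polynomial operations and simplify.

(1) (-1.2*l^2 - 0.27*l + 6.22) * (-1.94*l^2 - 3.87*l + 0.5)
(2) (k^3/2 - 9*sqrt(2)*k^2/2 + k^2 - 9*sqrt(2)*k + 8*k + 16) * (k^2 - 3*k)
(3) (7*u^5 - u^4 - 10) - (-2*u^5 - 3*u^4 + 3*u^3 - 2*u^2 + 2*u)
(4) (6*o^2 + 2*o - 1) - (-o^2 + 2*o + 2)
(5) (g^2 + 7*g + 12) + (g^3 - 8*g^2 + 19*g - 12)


(1) = 2.328*l^4 + 5.1678*l^3 - 11.6219*l^2 - 24.2064*l + 3.11
(2) = k^5/2 - 9*sqrt(2)*k^4/2 - k^4/2 + 5*k^3 + 9*sqrt(2)*k^3/2 - 8*k^2 + 27*sqrt(2)*k^2 - 48*k
(3) = 9*u^5 + 2*u^4 - 3*u^3 + 2*u^2 - 2*u - 10
(4) = 7*o^2 - 3
(5) = g^3 - 7*g^2 + 26*g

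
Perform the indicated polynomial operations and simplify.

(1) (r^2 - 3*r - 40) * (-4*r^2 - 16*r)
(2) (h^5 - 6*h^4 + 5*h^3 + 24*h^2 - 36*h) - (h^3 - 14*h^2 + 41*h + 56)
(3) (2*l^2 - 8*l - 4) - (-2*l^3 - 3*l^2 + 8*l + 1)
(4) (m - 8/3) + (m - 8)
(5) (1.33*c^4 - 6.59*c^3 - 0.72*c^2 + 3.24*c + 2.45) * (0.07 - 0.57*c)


(1) = -4*r^4 - 4*r^3 + 208*r^2 + 640*r
(2) = h^5 - 6*h^4 + 4*h^3 + 38*h^2 - 77*h - 56
(3) = 2*l^3 + 5*l^2 - 16*l - 5
(4) = 2*m - 32/3
(5) = -0.7581*c^5 + 3.8494*c^4 - 0.0509*c^3 - 1.8972*c^2 - 1.1697*c + 0.1715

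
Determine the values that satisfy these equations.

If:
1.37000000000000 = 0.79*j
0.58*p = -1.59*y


Then:
j = 1.73
p = -2.74137931034483*y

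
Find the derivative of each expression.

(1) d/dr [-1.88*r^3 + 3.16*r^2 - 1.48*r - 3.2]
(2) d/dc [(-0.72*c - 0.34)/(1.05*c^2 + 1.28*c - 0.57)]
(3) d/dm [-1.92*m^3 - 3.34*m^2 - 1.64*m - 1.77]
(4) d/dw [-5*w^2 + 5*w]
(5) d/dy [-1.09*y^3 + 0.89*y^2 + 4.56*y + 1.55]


(1) = -5.64*r^2 + 6.32*r - 1.48
(2) = (0.756*c^2 + 0.714*c + 0.8456)/(1.1025*c^4 + 2.688*c^3 + 0.4414*c^2 - 1.4592*c + 0.3249)
(3) = -5.76*m^2 - 6.68*m - 1.64
(4) = 5 - 10*w
(5) = -3.27*y^2 + 1.78*y + 4.56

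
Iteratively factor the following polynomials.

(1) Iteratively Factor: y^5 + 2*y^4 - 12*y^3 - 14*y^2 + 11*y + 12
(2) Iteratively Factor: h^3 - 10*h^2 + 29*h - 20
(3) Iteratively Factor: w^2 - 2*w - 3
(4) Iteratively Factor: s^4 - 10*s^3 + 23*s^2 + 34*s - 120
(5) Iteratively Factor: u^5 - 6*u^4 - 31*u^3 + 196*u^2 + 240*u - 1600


(1) = (y + 1)*(y^4 + y^3 - 13*y^2 - y + 12) = (y - 1)*(y + 1)*(y^3 + 2*y^2 - 11*y - 12) = (y - 3)*(y - 1)*(y + 1)*(y^2 + 5*y + 4) = (y - 3)*(y - 1)*(y + 1)*(y + 4)*(y + 1)
(2) = (h - 5)*(h^2 - 5*h + 4) = (h - 5)*(h - 1)*(h - 4)
(3) = (w + 1)*(w - 3)
(4) = (s - 3)*(s^3 - 7*s^2 + 2*s + 40) = (s - 3)*(s + 2)*(s^2 - 9*s + 20) = (s - 4)*(s - 3)*(s + 2)*(s - 5)
(5) = (u - 4)*(u^4 - 2*u^3 - 39*u^2 + 40*u + 400) = (u - 4)*(u + 4)*(u^3 - 6*u^2 - 15*u + 100) = (u - 5)*(u - 4)*(u + 4)*(u^2 - u - 20) = (u - 5)^2*(u - 4)*(u + 4)*(u + 4)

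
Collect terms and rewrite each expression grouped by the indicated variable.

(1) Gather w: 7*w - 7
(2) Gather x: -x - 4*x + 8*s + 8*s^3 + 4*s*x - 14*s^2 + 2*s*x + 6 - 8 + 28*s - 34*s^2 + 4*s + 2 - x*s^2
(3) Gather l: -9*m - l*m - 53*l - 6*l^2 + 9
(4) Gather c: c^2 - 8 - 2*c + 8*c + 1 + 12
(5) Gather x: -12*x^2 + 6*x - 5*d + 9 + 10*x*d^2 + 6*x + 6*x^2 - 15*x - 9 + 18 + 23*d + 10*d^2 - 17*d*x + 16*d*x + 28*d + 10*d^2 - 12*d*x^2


(1) = 7*w - 7
(2) = 8*s^3 - 48*s^2 + 40*s + x*(-s^2 + 6*s - 5)
(3) = -6*l^2 + l*(-m - 53) - 9*m + 9
(4) = c^2 + 6*c + 5
(5) = 20*d^2 + 46*d + x^2*(-12*d - 6) + x*(10*d^2 - d - 3) + 18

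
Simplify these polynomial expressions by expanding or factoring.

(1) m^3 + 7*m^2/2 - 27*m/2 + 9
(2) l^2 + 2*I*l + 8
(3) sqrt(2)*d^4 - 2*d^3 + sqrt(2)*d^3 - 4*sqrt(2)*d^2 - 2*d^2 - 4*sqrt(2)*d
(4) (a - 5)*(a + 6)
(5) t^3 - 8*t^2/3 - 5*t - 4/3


(1) = (m - 3/2)*(m - 1)*(m + 6)
(2) = (l - 2*I)*(l + 4*I)
(3) = d*(d - 2*sqrt(2))*(d + sqrt(2))*(sqrt(2)*d + sqrt(2))
(4) = a^2 + a - 30
(5) = (t - 4)*(t + 1/3)*(t + 1)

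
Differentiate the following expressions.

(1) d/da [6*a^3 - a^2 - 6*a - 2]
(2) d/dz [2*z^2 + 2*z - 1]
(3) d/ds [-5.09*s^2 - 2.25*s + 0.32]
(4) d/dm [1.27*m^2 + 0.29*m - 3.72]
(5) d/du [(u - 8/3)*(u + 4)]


(1) = 18*a^2 - 2*a - 6
(2) = 4*z + 2
(3) = -10.18*s - 2.25
(4) = 2.54*m + 0.29
(5) = 2*u + 4/3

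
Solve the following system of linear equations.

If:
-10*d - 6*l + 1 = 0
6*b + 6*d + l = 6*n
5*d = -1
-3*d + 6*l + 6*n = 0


Then:
b = -29/60
d = -1/5
l = 1/2
n = -3/5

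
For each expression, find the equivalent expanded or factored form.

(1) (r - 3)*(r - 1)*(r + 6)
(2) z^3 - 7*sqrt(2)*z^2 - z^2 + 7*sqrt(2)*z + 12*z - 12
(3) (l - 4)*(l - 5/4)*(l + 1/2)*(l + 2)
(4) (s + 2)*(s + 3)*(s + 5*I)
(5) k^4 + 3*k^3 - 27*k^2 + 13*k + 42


(1) = r^3 + 2*r^2 - 21*r + 18
(2) = (z - 1)*(z - 6*sqrt(2))*(z - sqrt(2))
(3) = l^4 - 11*l^3/4 - 57*l^2/8 + 29*l/4 + 5
(4) = s^3 + 5*s^2 + 5*I*s^2 + 6*s + 25*I*s + 30*I
(5) = (k - 3)*(k - 2)*(k + 1)*(k + 7)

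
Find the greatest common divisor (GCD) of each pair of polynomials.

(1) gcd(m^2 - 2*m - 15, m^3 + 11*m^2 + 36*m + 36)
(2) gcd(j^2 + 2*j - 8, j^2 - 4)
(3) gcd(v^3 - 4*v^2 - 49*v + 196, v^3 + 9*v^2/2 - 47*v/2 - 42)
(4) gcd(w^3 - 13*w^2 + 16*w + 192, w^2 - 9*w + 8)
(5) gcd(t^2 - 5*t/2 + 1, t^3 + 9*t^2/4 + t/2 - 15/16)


(1) = gcd((m - 5)*(m + 3), (m + 2)*(m + 3)*(m + 6)) = m + 3
(2) = gcd((j - 2)*(j + 4), (j - 2)*(j + 2)) = j - 2
(3) = v^2 + 3*v - 28
(4) = gcd((w - 8)^2*(w + 3), (w - 8)*(w - 1)) = w - 8
(5) = gcd((t - 2)*(t - 1/2), (t - 1/2)*(t + 5/4)*(t + 3/2)) = t - 1/2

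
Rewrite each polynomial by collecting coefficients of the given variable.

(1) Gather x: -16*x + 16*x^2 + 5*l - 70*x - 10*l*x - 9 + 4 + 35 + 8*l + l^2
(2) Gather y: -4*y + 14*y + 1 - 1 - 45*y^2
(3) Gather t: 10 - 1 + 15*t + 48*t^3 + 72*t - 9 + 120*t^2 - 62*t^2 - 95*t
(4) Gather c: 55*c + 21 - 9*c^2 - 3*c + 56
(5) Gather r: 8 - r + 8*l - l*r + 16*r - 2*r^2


(1) = l^2 + 13*l + 16*x^2 + x*(-10*l - 86) + 30
(2) = -45*y^2 + 10*y
(3) = 48*t^3 + 58*t^2 - 8*t
(4) = -9*c^2 + 52*c + 77
(5) = 8*l - 2*r^2 + r*(15 - l) + 8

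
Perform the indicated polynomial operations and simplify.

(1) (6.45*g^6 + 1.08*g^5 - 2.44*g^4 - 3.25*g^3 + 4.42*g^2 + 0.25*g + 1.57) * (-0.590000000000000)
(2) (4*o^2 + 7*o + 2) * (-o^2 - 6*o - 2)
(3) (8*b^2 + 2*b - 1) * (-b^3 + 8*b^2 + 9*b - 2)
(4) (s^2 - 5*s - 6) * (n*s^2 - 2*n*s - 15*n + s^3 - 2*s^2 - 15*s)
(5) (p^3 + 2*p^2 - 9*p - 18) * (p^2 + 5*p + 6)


(1) = -3.8055*g^6 - 0.6372*g^5 + 1.4396*g^4 + 1.9175*g^3 - 2.6078*g^2 - 0.1475*g - 0.9263
(2) = -4*o^4 - 31*o^3 - 52*o^2 - 26*o - 4
(3) = -8*b^5 + 62*b^4 + 89*b^3 - 6*b^2 - 13*b + 2
(4) = n*s^4 - 7*n*s^3 - 11*n*s^2 + 87*n*s + 90*n + s^5 - 7*s^4 - 11*s^3 + 87*s^2 + 90*s
(5) = p^5 + 7*p^4 + 7*p^3 - 51*p^2 - 144*p - 108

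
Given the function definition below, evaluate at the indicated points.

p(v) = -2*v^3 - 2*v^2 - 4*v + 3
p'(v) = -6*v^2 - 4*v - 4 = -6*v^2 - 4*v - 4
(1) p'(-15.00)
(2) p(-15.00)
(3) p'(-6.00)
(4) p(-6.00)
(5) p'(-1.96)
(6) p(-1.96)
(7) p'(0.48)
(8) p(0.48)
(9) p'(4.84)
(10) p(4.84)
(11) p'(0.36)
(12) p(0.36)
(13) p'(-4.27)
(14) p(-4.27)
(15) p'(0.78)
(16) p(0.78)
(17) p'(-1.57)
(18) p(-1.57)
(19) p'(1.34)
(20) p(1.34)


(1) = -1294.00
(2) = 6363.00
(3) = -196.00
(4) = 387.00
(5) = -19.21
(6) = 18.22
(7) = -7.30
(8) = 0.40
(9) = -163.91
(10) = -289.97
(11) = -6.22
(12) = 1.21
(13) = -96.32
(14) = 139.32
(15) = -10.77
(16) = -2.29
(17) = -12.51
(18) = 12.09
(19) = -20.13
(20) = -10.76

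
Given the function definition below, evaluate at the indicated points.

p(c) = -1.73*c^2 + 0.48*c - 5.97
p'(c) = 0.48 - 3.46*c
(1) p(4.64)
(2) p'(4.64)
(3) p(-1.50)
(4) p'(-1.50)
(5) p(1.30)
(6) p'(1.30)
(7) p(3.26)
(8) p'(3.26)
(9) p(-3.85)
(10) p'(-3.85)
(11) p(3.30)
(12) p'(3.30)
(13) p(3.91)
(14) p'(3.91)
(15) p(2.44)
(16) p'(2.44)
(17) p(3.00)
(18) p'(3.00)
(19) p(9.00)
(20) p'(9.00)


(1) = -40.99
(2) = -15.57
(3) = -10.58
(4) = 5.67
(5) = -8.27
(6) = -4.02
(7) = -22.79
(8) = -10.80
(9) = -33.46
(10) = 13.80
(11) = -23.23
(12) = -10.94
(13) = -30.54
(14) = -13.05
(15) = -15.10
(16) = -7.96
(17) = -20.10
(18) = -9.90
(19) = -141.78
(20) = -30.66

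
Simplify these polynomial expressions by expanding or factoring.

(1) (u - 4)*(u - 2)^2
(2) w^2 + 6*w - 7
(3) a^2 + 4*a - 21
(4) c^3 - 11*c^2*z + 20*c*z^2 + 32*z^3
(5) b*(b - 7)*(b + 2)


(1) = u^3 - 8*u^2 + 20*u - 16
(2) = (w - 1)*(w + 7)
(3) = (a - 3)*(a + 7)
(4) = (c - 8*z)*(c - 4*z)*(c + z)
(5) = b^3 - 5*b^2 - 14*b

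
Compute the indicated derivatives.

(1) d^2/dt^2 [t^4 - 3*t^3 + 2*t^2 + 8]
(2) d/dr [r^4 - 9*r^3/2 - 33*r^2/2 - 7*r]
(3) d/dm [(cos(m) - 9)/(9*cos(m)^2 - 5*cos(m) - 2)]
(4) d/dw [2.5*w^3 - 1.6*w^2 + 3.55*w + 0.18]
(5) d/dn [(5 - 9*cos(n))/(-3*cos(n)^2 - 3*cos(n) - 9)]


(1) = 12*t^2 - 18*t + 4
(2) = 4*r^3 - 27*r^2/2 - 33*r - 7
(3) = (-9*sin(m)^2 - 162*cos(m) + 56)*sin(m)/(-9*cos(m)^2 + 5*cos(m) + 2)^2
(4) = 7.5*w^2 - 3.2*w + 3.55
(5) = (9*cos(n)^2 - 10*cos(n) - 32)*sin(n)/(3*(cos(n)^2 + cos(n) + 3)^2)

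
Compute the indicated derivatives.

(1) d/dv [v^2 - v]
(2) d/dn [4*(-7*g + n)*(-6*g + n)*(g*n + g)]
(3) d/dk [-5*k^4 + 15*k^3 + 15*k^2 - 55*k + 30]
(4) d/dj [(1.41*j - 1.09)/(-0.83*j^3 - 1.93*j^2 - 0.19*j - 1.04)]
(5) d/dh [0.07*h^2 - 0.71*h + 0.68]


(1) = 2*v - 1
(2) = 4*g*(42*g^2 - 26*g*n - 13*g + 3*n^2 + 2*n)
(3) = -20*k^3 + 45*k^2 + 30*k - 55
(4) = (2.3406*j^3 + 0.0072*j^2 - 4.2074*j - 1.6735)/(0.6889*j^6 + 3.2038*j^5 + 4.0403*j^4 + 2.4598*j^3 + 4.0505*j^2 + 0.3952*j + 1.0816)
(5) = 0.14*h - 0.71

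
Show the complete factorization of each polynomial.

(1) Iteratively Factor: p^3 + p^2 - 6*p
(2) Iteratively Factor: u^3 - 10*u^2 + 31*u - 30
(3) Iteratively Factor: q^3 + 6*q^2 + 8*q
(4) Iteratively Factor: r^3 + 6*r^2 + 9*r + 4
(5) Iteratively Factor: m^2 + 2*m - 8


(1) = (p + 3)*(p^2 - 2*p) = p*(p + 3)*(p - 2)
(2) = (u - 2)*(u^2 - 8*u + 15) = (u - 5)*(u - 2)*(u - 3)
(3) = (q)*(q^2 + 6*q + 8) = q*(q + 4)*(q + 2)
(4) = (r + 1)*(r^2 + 5*r + 4) = (r + 1)*(r + 4)*(r + 1)
(5) = (m - 2)*(m + 4)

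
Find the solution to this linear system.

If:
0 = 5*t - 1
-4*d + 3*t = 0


Then:
d = 3/20
t = 1/5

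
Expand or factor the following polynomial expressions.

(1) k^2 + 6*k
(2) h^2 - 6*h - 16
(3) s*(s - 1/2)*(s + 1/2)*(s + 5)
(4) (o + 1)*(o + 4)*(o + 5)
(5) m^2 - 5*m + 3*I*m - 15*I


(1) = k*(k + 6)
(2) = (h - 8)*(h + 2)
(3) = s^4 + 5*s^3 - s^2/4 - 5*s/4
(4) = o^3 + 10*o^2 + 29*o + 20
(5) = (m - 5)*(m + 3*I)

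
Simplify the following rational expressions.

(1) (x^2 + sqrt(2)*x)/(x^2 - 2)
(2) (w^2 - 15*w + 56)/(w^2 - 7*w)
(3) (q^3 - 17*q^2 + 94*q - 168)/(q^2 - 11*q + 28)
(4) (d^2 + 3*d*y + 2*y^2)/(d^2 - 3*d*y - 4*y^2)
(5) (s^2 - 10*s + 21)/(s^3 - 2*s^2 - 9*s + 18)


(1) = x/(x - sqrt(2))
(2) = (w - 8)/w
(3) = q - 6
(4) = (-d - 2*y)/(-d + 4*y)
(5) = (s - 7)/(s^2 + s - 6)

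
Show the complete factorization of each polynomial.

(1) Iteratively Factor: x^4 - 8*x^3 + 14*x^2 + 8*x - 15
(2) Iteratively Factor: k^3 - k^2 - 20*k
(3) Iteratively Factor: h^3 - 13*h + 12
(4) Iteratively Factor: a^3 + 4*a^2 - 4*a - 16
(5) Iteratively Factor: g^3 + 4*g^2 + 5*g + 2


(1) = (x - 5)*(x^3 - 3*x^2 - x + 3) = (x - 5)*(x - 3)*(x^2 - 1) = (x - 5)*(x - 3)*(x + 1)*(x - 1)
(2) = (k - 5)*(k^2 + 4*k) = (k - 5)*(k + 4)*(k)
(3) = (h + 4)*(h^2 - 4*h + 3) = (h - 1)*(h + 4)*(h - 3)
(4) = (a + 4)*(a^2 - 4) = (a + 2)*(a + 4)*(a - 2)
(5) = (g + 1)*(g^2 + 3*g + 2) = (g + 1)^2*(g + 2)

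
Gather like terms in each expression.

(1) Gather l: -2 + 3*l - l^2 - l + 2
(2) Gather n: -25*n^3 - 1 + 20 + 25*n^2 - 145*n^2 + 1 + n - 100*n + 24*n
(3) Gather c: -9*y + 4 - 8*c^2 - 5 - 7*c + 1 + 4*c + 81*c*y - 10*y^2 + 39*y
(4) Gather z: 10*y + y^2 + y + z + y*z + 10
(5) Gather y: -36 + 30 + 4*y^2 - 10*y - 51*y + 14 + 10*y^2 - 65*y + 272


(1) = -l^2 + 2*l
(2) = -25*n^3 - 120*n^2 - 75*n + 20
(3) = -8*c^2 + c*(81*y - 3) - 10*y^2 + 30*y
(4) = y^2 + 11*y + z*(y + 1) + 10
(5) = 14*y^2 - 126*y + 280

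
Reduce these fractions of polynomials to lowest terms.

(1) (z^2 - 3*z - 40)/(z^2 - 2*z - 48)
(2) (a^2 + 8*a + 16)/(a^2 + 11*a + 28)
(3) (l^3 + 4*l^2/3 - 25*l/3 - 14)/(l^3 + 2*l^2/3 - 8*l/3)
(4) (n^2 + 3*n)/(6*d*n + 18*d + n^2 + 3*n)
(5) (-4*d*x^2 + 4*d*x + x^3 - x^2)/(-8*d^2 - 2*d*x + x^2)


(1) = (z + 5)/(z + 6)
(2) = (a + 4)/(a + 7)
(3) = (3*l^2 - 2*l - 21)/(3*l^2 - 4*l)
(4) = n/(6*d + n)
(5) = (x^2 - x)/(2*d + x)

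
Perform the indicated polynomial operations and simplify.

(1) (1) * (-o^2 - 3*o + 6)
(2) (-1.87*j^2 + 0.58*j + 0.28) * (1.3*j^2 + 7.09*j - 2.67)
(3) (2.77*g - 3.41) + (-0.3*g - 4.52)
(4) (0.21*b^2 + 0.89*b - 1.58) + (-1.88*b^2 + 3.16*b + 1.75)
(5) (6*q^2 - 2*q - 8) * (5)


(1) = -o^2 - 3*o + 6
(2) = -2.431*j^4 - 12.5043*j^3 + 9.4691*j^2 + 0.4366*j - 0.7476
(3) = 2.47*g - 7.93
(4) = -1.67*b^2 + 4.05*b + 0.17
(5) = 30*q^2 - 10*q - 40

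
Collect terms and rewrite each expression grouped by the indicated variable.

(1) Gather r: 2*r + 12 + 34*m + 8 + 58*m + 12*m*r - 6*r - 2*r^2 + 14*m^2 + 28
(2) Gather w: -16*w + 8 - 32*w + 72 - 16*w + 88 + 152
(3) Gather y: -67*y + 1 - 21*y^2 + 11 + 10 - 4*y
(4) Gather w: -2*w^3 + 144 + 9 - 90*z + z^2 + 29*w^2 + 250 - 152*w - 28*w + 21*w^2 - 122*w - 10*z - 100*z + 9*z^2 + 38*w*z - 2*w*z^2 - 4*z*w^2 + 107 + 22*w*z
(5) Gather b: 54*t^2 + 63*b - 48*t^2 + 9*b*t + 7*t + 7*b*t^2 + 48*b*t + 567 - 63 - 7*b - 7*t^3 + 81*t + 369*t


(1) = 14*m^2 + 92*m - 2*r^2 + r*(12*m - 4) + 48
(2) = 320 - 64*w
(3) = -21*y^2 - 71*y + 22
(4) = -2*w^3 + w^2*(50 - 4*z) + w*(-2*z^2 + 60*z - 302) + 10*z^2 - 200*z + 510
(5) = b*(7*t^2 + 57*t + 56) - 7*t^3 + 6*t^2 + 457*t + 504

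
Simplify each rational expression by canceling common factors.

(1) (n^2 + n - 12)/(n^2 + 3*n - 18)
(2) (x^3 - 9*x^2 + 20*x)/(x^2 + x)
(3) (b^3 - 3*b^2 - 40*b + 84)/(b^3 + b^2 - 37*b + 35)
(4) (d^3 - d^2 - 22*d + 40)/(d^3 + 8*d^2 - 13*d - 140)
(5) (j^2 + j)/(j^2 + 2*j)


(1) = (n + 4)/(n + 6)
(2) = (x^2 - 9*x + 20)/(x + 1)
(3) = (b^3 - 3*b^2 - 40*b + 84)/(b^3 + b^2 - 37*b + 35)
(4) = (d - 2)/(d + 7)
(5) = (j + 1)/(j + 2)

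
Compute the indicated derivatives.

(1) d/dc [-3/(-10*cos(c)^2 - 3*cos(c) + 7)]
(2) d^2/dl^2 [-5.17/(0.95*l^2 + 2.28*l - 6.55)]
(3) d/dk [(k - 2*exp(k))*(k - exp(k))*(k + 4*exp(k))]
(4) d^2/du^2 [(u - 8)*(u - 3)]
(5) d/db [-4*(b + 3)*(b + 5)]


(1) = 3*(20*cos(c) + 3)*sin(c)/(10*cos(c)^2 + 3*cos(c) - 7)^2
(2) = (9.33185*l^2 + 22.39644*l - 5.17*(1.9*l + 2.28)*(3.8*l + 4.56) - 64.34065)/(0.95*l^2 + 2.28*l - 6.55)^3
(3) = k^2*exp(k) + 3*k^2 - 20*k*exp(2*k) + 2*k*exp(k) + 24*exp(3*k) - 10*exp(2*k)
(4) = 2
(5) = -8*b - 32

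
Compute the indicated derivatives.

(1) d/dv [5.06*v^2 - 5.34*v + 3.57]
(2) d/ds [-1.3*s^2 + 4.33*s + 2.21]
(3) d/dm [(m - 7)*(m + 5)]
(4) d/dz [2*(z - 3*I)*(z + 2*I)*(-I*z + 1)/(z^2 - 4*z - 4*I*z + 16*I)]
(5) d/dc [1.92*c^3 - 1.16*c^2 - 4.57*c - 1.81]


(1) = 10.12*v - 5.34
(2) = 4.33 - 2.6*s
(3) = 2*m - 2
(4) = (-2*I*z^4 + z^3*(-16 + 16*I) + z^2*(96 + 14*I) - 24*z + 272 + 48*I)/(z^4 + z^3*(-8 - 8*I) + 64*I*z^2 + z*(128 - 128*I) - 256)
(5) = 5.76*c^2 - 2.32*c - 4.57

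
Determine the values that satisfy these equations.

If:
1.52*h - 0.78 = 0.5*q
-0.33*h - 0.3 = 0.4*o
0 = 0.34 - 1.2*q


Then:
h = 0.61
o = -1.25
q = 0.28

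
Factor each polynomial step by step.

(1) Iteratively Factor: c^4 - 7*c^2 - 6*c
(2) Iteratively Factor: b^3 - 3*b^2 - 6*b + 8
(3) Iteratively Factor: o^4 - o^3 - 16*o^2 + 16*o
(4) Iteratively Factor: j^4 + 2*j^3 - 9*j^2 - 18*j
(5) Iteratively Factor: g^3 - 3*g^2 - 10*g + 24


(1) = (c)*(c^3 - 7*c - 6) = c*(c + 2)*(c^2 - 2*c - 3) = c*(c - 3)*(c + 2)*(c + 1)
(2) = (b - 4)*(b^2 + b - 2) = (b - 4)*(b - 1)*(b + 2)
(3) = (o - 4)*(o^3 + 3*o^2 - 4*o) = (o - 4)*(o + 4)*(o^2 - o) = o*(o - 4)*(o + 4)*(o - 1)
(4) = (j - 3)*(j^3 + 5*j^2 + 6*j) = j*(j - 3)*(j^2 + 5*j + 6) = j*(j - 3)*(j + 3)*(j + 2)
(5) = (g + 3)*(g^2 - 6*g + 8) = (g - 2)*(g + 3)*(g - 4)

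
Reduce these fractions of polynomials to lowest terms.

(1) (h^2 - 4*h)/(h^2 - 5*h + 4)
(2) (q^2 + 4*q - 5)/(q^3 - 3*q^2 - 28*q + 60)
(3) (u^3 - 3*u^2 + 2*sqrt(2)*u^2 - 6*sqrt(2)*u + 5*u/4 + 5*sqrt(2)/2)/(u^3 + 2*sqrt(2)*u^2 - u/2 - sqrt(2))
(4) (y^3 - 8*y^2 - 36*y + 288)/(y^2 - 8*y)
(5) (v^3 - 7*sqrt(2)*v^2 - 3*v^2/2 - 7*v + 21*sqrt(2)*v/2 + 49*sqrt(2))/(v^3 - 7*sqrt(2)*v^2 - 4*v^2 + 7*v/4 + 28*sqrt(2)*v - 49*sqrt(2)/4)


(1) = h/(h - 1)
(2) = (q - 1)/(q^2 - 8*q + 12)
(3) = (8*u^2 - 24*u + 10)/(8*u^2 - 4)
(4) = (y^2 - 36)/y
(5) = (8*v + 16)/(8*v - 4)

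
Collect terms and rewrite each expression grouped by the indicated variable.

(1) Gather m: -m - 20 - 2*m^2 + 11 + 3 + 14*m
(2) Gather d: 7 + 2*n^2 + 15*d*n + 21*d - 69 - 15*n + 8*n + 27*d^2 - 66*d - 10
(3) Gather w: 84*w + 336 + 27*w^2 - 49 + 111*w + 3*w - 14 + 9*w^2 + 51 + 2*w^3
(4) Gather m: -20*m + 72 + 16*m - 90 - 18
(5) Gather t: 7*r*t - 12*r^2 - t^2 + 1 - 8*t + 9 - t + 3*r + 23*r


(1) = -2*m^2 + 13*m - 6
(2) = 27*d^2 + d*(15*n - 45) + 2*n^2 - 7*n - 72
(3) = 2*w^3 + 36*w^2 + 198*w + 324
(4) = -4*m - 36
(5) = -12*r^2 + 26*r - t^2 + t*(7*r - 9) + 10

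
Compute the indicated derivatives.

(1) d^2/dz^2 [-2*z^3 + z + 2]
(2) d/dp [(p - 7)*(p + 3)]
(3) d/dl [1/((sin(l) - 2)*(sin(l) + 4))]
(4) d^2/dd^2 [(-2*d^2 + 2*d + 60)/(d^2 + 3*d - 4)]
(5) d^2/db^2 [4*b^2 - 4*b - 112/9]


(1) = -12*z
(2) = 2*p - 4
(3) = -2*(sin(l) + 1)*cos(l)/((sin(l) - 2)^2*(sin(l) + 4)^2)
(4) = 8*(2*d^3 + 39*d^2 + 141*d + 193)/(d^6 + 9*d^5 + 15*d^4 - 45*d^3 - 60*d^2 + 144*d - 64)
(5) = 8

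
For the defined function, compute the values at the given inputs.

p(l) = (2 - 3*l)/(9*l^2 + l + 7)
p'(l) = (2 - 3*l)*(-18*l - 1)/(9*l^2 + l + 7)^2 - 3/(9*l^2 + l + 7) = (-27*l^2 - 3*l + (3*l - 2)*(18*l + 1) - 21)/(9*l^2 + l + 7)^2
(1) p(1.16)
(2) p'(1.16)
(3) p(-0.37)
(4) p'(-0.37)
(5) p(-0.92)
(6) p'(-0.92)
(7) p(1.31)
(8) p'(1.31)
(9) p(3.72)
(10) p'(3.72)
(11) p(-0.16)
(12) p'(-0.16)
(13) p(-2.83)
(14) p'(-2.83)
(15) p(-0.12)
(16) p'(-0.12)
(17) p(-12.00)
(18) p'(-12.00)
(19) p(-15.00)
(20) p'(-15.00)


(1) = -0.07
(2) = -0.07
(3) = 0.40
(4) = -0.10
(5) = 0.35
(6) = 0.18
(7) = -0.08
(8) = -0.04
(9) = -0.07
(10) = 0.01
(11) = 0.35
(12) = -0.33
(13) = 0.14
(14) = 0.05
(15) = 0.34
(16) = -0.37
(17) = 0.03
(18) = 0.00
(19) = 0.02
(20) = 0.00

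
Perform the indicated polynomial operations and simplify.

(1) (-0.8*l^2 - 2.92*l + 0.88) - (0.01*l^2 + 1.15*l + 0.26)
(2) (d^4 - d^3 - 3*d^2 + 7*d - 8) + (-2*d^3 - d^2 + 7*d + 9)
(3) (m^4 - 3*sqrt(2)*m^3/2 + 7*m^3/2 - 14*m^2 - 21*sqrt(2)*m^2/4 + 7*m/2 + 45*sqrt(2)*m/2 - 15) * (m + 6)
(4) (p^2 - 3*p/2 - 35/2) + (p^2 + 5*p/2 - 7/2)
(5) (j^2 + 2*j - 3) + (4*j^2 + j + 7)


(1) = -0.81*l^2 - 4.07*l + 0.62
(2) = d^4 - 3*d^3 - 4*d^2 + 14*d + 1
(3) = m^5 - 3*sqrt(2)*m^4/2 + 19*m^4/2 - 57*sqrt(2)*m^3/4 + 7*m^3 - 161*m^2/2 - 9*sqrt(2)*m^2 + 6*m + 135*sqrt(2)*m - 90
(4) = 2*p^2 + p - 21
(5) = 5*j^2 + 3*j + 4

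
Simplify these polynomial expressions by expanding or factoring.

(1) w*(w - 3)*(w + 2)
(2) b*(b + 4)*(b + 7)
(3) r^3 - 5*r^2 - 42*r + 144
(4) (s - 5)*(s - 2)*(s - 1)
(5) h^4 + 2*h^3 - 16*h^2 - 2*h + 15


(1) = w^3 - w^2 - 6*w
(2) = b^3 + 11*b^2 + 28*b
(3) = (r - 8)*(r - 3)*(r + 6)
(4) = s^3 - 8*s^2 + 17*s - 10
(5) = (h - 3)*(h - 1)*(h + 1)*(h + 5)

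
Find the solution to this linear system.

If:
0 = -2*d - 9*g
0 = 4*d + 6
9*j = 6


Then:
d = -3/2
g = 1/3
j = 2/3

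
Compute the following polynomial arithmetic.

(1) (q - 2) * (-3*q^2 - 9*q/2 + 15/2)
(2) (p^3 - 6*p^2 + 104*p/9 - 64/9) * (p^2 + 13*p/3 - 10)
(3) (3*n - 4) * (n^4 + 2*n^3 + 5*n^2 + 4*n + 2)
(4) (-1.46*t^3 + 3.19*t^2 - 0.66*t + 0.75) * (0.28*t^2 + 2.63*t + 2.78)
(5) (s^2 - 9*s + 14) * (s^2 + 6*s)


(1) = -3*q^3 + 3*q^2/2 + 33*q/2 - 15
(2) = p^5 - 5*p^4/3 - 220*p^3/9 + 2780*p^2/27 - 3952*p/27 + 640/9
(3) = 3*n^5 + 2*n^4 + 7*n^3 - 8*n^2 - 10*n - 8
(4) = -0.4088*t^5 - 2.9466*t^4 + 4.1461*t^3 + 7.3424*t^2 + 0.1377*t + 2.085
(5) = s^4 - 3*s^3 - 40*s^2 + 84*s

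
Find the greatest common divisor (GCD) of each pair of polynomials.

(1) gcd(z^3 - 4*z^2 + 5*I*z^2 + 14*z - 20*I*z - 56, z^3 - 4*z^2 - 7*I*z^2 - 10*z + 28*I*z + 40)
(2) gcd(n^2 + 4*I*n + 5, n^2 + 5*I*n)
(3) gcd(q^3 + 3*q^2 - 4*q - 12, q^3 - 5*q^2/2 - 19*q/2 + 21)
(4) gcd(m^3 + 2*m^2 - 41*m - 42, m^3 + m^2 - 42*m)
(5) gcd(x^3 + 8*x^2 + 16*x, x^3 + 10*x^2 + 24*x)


(1) = gcd((z - 4)*(z - 2*I)*(z + 7*I), (z - 4)*(z - 5*I)*(z - 2*I)) = z^2 + z*(-4 - 2*I) + 8*I
(2) = n + 5*I
(3) = q^2 + q - 6
(4) = m^2 + m - 42
(5) = gcd(x*(x + 4)^2, x*(x + 4)*(x + 6)) = x^2 + 4*x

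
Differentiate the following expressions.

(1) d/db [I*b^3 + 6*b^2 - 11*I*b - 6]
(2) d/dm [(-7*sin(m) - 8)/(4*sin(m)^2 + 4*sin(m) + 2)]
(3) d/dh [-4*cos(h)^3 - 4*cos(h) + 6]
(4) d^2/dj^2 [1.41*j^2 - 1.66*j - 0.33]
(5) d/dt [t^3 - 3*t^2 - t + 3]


(1) = 3*I*b^2 + 12*b - 11*I
(2) = (14*sin(m)^2 + 32*sin(m) + 9)*cos(m)/(2*(2*sin(m) - cos(2*m) + 2)^2)
(3) = 4*(3*cos(h)^2 + 1)*sin(h)
(4) = 2.82000000000000
(5) = 3*t^2 - 6*t - 1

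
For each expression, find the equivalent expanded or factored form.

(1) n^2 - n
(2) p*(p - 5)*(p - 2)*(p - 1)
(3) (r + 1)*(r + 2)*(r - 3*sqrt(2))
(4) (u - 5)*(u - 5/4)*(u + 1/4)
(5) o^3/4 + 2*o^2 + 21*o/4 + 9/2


(1) = n*(n - 1)
(2) = p^4 - 8*p^3 + 17*p^2 - 10*p
(3) = r^3 - 3*sqrt(2)*r^2 + 3*r^2 - 9*sqrt(2)*r + 2*r - 6*sqrt(2)
(4) = u^3 - 6*u^2 + 75*u/16 + 25/16
(5) = (o/4 + 1/2)*(o + 3)^2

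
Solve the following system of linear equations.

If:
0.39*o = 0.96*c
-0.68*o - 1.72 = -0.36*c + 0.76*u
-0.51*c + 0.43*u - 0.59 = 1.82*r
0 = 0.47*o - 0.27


Then:
c = 0.23
o = 0.57
r = -1.02
u = -2.67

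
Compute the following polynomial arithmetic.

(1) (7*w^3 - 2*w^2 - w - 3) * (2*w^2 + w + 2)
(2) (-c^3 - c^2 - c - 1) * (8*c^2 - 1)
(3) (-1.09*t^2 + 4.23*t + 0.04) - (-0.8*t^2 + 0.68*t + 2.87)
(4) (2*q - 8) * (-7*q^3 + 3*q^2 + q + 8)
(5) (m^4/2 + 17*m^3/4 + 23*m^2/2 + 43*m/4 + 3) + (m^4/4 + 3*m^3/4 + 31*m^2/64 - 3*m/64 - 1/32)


(1) = 14*w^5 + 3*w^4 + 10*w^3 - 11*w^2 - 5*w - 6
(2) = -8*c^5 - 8*c^4 - 7*c^3 - 7*c^2 + c + 1
(3) = -0.29*t^2 + 3.55*t - 2.83
(4) = -14*q^4 + 62*q^3 - 22*q^2 + 8*q - 64
(5) = 3*m^4/4 + 5*m^3 + 767*m^2/64 + 685*m/64 + 95/32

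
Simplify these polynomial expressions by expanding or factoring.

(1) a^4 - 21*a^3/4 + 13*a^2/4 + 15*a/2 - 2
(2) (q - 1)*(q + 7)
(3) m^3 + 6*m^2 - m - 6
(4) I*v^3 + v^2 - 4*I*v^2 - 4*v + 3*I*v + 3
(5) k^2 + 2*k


(1) = (a - 4)*(a - 2)*(a - 1/4)*(a + 1)
(2) = q^2 + 6*q - 7
(3) = (m - 1)*(m + 1)*(m + 6)
(4) = (v - 3)*(v - I)*(I*v - I)
(5) = k*(k + 2)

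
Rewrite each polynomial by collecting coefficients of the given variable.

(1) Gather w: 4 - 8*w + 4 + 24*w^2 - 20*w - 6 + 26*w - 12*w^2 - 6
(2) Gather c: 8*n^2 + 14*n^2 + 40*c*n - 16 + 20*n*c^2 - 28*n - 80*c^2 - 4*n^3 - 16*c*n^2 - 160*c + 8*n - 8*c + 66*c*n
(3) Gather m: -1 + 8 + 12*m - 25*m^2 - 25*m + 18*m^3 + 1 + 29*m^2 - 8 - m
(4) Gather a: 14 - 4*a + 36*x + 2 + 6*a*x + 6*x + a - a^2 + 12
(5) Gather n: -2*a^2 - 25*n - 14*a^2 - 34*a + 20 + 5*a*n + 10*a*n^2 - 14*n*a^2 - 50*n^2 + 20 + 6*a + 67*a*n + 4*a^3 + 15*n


(1) = 12*w^2 - 2*w - 4
(2) = c^2*(20*n - 80) + c*(-16*n^2 + 106*n - 168) - 4*n^3 + 22*n^2 - 20*n - 16
(3) = 18*m^3 + 4*m^2 - 14*m
(4) = -a^2 + a*(6*x - 3) + 42*x + 28
(5) = 4*a^3 - 16*a^2 - 28*a + n^2*(10*a - 50) + n*(-14*a^2 + 72*a - 10) + 40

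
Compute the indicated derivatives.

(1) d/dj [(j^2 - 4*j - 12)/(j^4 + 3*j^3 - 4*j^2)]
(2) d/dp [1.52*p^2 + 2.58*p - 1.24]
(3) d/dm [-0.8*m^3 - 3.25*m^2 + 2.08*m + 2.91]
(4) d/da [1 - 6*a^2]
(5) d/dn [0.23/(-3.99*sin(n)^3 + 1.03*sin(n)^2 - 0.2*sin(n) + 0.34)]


(1) = (-2*j^4 + 9*j^3 + 72*j^2 + 92*j - 96)/(j^3*(j^4 + 6*j^3 + j^2 - 24*j + 16))
(2) = 3.04*p + 2.58
(3) = -2.4*m^2 - 6.5*m + 2.08
(4) = -12*a
(5) = (2.7531*sin(n)^2 - 0.4738*sin(n) + 0.046)*cos(n)/(3.99*sin(n)^3 - 1.03*sin(n)^2 + 0.2*sin(n) - 0.34)^2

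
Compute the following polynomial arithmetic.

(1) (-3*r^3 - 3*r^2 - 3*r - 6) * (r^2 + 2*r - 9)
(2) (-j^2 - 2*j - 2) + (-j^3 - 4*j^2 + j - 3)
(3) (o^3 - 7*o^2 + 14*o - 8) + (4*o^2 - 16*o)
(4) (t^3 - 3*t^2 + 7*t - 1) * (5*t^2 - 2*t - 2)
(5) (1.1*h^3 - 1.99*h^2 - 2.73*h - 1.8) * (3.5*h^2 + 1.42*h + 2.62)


(1) = -3*r^5 - 9*r^4 + 18*r^3 + 15*r^2 + 15*r + 54
(2) = -j^3 - 5*j^2 - j - 5
(3) = o^3 - 3*o^2 - 2*o - 8
(4) = 5*t^5 - 17*t^4 + 39*t^3 - 13*t^2 - 12*t + 2
(5) = 3.85*h^5 - 5.403*h^4 - 9.4988*h^3 - 15.3904*h^2 - 9.7086*h - 4.716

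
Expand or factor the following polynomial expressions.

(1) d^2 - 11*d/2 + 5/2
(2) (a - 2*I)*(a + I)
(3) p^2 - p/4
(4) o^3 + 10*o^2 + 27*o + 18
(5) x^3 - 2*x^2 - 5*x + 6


(1) = (d - 5)*(d - 1/2)
(2) = a^2 - I*a + 2
(3) = p*(p - 1/4)
(4) = (o + 1)*(o + 3)*(o + 6)
(5) = (x - 3)*(x - 1)*(x + 2)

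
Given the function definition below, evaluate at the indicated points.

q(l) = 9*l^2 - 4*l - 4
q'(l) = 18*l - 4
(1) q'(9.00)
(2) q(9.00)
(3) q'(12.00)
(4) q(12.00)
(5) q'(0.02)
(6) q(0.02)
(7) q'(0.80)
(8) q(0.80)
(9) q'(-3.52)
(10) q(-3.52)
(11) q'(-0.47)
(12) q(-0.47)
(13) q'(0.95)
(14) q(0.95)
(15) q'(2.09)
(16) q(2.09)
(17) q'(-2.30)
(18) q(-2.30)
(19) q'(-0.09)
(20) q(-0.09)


(1) = 158.00
(2) = 689.00
(3) = 212.00
(4) = 1244.00
(5) = -3.64
(6) = -4.08
(7) = 10.40
(8) = -1.44
(9) = -67.36
(10) = 121.59
(11) = -12.46
(12) = -0.13
(13) = 13.10
(14) = 0.32
(15) = 33.62
(16) = 26.95
(17) = -45.40
(18) = 52.81
(19) = -5.62
(20) = -3.57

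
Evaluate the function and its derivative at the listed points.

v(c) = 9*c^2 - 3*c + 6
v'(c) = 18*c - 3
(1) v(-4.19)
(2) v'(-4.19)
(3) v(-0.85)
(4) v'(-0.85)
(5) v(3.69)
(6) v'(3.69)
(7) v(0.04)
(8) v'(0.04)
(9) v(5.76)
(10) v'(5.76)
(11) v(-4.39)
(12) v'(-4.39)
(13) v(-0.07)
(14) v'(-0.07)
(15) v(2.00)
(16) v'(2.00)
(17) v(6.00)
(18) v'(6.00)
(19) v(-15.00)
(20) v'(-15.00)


(1) = 176.57
(2) = -78.42
(3) = 15.05
(4) = -18.30
(5) = 117.47
(6) = 63.42
(7) = 5.89
(8) = -2.28
(9) = 287.32
(10) = 100.68
(11) = 192.62
(12) = -82.02
(13) = 6.25
(14) = -4.26
(15) = 36.00
(16) = 33.00
(17) = 312.00
(18) = 105.00
(19) = 2076.00
(20) = -273.00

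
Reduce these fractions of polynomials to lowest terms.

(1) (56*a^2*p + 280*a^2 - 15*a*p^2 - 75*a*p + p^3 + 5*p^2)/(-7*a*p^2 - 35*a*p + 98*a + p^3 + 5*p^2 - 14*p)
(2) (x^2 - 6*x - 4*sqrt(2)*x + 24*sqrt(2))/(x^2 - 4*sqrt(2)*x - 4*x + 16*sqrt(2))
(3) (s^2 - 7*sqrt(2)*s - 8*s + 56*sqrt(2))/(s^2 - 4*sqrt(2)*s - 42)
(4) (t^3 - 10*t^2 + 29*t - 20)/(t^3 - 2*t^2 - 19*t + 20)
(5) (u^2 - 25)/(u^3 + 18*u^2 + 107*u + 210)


(1) = (-8*a*p - 40*a + p^2 + 5*p)/(p^2 + 5*p - 14)
(2) = (x - 6)/(x - 4)
(3) = (s - 8)/(s + 3*sqrt(2))
(4) = (t - 4)/(t + 4)
(5) = (u - 5)/(u^2 + 13*u + 42)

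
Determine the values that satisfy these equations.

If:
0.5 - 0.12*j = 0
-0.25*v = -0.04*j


Then:
j = 4.17
v = 0.67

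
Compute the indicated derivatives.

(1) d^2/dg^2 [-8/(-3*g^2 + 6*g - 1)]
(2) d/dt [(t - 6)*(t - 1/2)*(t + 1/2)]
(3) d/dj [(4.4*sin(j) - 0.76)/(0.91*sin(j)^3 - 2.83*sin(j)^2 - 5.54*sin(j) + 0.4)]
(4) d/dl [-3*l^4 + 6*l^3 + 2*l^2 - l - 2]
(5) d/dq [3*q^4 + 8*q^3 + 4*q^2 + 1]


(1) = 48*(-3*g^2 + 6*g + 12*(g - 1)^2 - 1)/(3*g^2 - 6*g + 1)^3
(2) = 3*t^2 - 12*t - 1/4
(3) = (-8.008*sin(j)^3 + 14.5268*sin(j)^2 - 4.3016*sin(j) - 2.4504)*cos(j)/(0.8281*sin(j)^6 - 5.1506*sin(j)^5 - 2.0739*sin(j)^4 + 32.0844*sin(j)^3 + 28.4276*sin(j)^2 - 4.432*sin(j) + 0.16)
(4) = -12*l^3 + 18*l^2 + 4*l - 1
(5) = 4*q*(3*q^2 + 6*q + 2)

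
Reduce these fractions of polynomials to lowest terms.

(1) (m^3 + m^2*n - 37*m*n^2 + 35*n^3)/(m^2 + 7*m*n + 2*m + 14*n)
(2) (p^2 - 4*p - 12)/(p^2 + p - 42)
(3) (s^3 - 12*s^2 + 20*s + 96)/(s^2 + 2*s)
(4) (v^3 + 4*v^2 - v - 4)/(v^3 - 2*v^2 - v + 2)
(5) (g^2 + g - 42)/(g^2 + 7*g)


(1) = (m^2 - 6*m*n + 5*n^2)/(m + 2)
(2) = (p + 2)/(p + 7)
(3) = (s^2 - 14*s + 48)/s
(4) = (v + 4)/(v - 2)
(5) = (g - 6)/g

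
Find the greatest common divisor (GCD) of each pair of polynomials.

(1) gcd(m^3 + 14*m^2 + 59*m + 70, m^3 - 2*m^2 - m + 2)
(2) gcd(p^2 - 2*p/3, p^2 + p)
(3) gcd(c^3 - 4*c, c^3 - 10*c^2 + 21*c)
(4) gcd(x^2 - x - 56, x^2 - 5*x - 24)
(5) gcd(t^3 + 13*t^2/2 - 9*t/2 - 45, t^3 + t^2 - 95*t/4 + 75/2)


(1) = gcd((m + 2)*(m + 5)*(m + 7), (m - 2)*(m - 1)*(m + 1)) = 1
(2) = p
(3) = c
(4) = gcd((x - 8)*(x + 7), (x - 8)*(x + 3)) = x - 8
(5) = t^2 + 7*t/2 - 15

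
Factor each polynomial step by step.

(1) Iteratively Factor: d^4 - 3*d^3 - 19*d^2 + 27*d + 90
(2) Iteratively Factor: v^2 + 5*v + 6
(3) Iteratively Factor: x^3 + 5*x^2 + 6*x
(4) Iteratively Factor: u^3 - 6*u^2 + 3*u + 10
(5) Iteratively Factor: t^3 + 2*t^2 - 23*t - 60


(1) = (d + 3)*(d^3 - 6*d^2 - d + 30) = (d - 5)*(d + 3)*(d^2 - d - 6) = (d - 5)*(d - 3)*(d + 3)*(d + 2)
(2) = (v + 3)*(v + 2)
(3) = (x)*(x^2 + 5*x + 6) = x*(x + 2)*(x + 3)
(4) = (u - 2)*(u^2 - 4*u - 5) = (u - 5)*(u - 2)*(u + 1)
(5) = (t - 5)*(t^2 + 7*t + 12) = (t - 5)*(t + 4)*(t + 3)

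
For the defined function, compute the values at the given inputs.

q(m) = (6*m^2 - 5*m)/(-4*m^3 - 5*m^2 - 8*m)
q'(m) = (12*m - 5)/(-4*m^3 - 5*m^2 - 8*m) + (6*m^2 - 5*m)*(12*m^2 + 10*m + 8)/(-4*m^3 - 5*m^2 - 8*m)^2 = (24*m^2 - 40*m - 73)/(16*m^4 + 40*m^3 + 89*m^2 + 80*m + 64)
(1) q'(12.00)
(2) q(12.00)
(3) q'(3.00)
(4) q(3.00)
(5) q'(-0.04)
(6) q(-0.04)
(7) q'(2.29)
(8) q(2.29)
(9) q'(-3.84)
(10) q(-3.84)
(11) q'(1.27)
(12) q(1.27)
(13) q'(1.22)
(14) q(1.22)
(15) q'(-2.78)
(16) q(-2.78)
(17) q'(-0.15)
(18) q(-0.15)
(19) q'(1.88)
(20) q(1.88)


(1) = 0.01
(2) = -0.10
(3) = 0.01
(4) = -0.22
(5) = -1.17
(6) = 0.67
(7) = -0.02
(8) = -0.22
(9) = 0.19
(10) = 0.59
(11) = -0.20
(12) = -0.13
(13) = -0.21
(14) = -0.12
(15) = 0.36
(16) = 0.87
(17) = -1.23
(18) = 0.80
(19) = -0.06
(20) = -0.20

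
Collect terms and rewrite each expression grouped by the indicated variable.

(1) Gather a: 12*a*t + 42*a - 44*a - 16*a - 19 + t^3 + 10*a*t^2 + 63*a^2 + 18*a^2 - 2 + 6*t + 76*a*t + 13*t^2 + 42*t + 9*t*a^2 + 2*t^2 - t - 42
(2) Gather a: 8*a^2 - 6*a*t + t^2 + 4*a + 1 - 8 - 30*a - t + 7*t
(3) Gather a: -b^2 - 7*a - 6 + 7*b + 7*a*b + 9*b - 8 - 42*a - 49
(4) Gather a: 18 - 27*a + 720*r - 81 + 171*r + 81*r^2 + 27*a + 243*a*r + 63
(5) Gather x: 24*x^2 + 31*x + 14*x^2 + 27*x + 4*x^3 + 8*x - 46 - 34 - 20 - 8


(1) = a^2*(9*t + 81) + a*(10*t^2 + 88*t - 18) + t^3 + 15*t^2 + 47*t - 63
(2) = 8*a^2 + a*(-6*t - 26) + t^2 + 6*t - 7
(3) = a*(7*b - 49) - b^2 + 16*b - 63
(4) = 243*a*r + 81*r^2 + 891*r
(5) = 4*x^3 + 38*x^2 + 66*x - 108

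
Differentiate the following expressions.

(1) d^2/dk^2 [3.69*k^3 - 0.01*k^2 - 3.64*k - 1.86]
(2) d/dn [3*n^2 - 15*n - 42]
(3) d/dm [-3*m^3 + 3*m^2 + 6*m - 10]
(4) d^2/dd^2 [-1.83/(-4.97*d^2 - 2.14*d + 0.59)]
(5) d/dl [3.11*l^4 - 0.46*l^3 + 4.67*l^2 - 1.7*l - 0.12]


(1) = 22.14*k - 0.02
(2) = 6*n - 15
(3) = -9*m^2 + 6*m + 6
(4) = (-90.405294*d^2 - 38.927028*d + 1.83*(9.94*d + 2.14)*(19.88*d + 4.28) + 10.732218)/(4.97*d^2 + 2.14*d - 0.59)^3
(5) = 12.44*l^3 - 1.38*l^2 + 9.34*l - 1.7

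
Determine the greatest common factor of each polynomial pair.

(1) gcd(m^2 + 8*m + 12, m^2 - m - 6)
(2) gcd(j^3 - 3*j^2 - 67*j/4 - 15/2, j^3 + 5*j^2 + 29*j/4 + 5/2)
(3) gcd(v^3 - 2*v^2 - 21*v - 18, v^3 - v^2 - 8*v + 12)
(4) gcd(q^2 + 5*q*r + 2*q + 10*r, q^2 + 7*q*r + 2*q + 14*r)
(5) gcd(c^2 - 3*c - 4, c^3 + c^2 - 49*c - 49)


(1) = m + 2
(2) = gcd((j - 6)*(j + 1/2)*(j + 5/2), (j + 1/2)*(j + 2)*(j + 5/2)) = j^2 + 3*j + 5/4
(3) = gcd((v - 6)*(v + 1)*(v + 3), (v - 2)^2*(v + 3)) = v + 3
(4) = q + 2
(5) = gcd((c - 4)*(c + 1), (c - 7)*(c + 1)*(c + 7)) = c + 1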